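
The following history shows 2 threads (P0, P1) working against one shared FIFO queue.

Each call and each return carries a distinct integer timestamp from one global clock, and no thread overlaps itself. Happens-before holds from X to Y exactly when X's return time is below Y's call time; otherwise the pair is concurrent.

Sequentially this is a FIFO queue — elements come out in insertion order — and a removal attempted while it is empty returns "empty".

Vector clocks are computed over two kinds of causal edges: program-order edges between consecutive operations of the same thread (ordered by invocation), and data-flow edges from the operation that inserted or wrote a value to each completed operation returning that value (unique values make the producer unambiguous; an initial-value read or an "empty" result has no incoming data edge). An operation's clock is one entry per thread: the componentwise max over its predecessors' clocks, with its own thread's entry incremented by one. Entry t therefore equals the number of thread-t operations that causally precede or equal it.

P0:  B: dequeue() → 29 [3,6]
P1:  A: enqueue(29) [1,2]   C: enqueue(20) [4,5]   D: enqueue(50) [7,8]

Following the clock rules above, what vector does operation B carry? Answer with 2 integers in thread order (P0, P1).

(1, 1)

invoked at 1, A has no predecessors; its own P1 bump gives (0, 1)
from VC(A)=(0, 1), C (invoked 4) maxes components and bumps P1 → (0, 2)
from VC(A)=(0, 1), B (invoked 3) maxes components and bumps P0 → (1, 1)
from VC(C)=(0, 2), D (invoked 7) maxes components and bumps P1 → (0, 3)
target: VC(B) = (1, 1)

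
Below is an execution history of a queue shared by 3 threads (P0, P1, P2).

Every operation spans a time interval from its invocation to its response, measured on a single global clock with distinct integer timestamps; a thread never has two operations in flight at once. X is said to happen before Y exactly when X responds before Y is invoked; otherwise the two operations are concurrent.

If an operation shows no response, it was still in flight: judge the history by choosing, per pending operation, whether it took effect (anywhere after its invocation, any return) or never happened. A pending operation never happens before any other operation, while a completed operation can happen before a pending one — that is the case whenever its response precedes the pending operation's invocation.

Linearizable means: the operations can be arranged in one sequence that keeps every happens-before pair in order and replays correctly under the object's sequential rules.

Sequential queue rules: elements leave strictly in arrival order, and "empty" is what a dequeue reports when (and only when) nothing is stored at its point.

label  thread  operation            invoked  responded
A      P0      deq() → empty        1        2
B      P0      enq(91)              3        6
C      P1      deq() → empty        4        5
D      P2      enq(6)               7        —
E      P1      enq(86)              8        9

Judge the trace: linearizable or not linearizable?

linearizable

one valid linearization: A, C, B, D, E
1. A deq() → empty, leaving queue <>
2. C deq() → empty, leaving queue <>
3. B enq(91), leaving queue <91>
4. D enq(6) (pending, included), leaving queue <91,6>
5. E enq(86), leaving queue <91,6,86>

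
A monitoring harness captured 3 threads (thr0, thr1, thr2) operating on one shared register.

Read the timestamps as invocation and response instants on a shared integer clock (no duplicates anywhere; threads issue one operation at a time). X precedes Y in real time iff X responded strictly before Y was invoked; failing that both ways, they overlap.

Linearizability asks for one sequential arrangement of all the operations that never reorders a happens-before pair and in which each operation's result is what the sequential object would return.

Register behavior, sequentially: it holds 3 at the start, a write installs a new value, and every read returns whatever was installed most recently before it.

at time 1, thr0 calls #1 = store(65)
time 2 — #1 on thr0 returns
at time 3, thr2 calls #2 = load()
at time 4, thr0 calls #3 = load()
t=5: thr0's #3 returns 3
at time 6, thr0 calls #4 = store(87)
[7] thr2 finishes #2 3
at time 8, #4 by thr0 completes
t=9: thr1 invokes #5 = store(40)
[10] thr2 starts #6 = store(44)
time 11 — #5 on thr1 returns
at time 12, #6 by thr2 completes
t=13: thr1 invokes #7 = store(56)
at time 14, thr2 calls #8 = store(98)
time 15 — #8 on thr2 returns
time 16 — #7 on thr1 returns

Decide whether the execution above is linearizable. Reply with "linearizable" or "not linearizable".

cut after 4 events: linearizable; cut after 5 events (#3 responds, time 5): not linearizable
the sole real-time-consistent order of 2 completed operations fails the register replay
no escape via the 1 pending operation (#2): every completion choice fails
one such order, #1, #3 (pending dropped), breaks at step 2 where #3 load() → 3 is illegal

not linearizable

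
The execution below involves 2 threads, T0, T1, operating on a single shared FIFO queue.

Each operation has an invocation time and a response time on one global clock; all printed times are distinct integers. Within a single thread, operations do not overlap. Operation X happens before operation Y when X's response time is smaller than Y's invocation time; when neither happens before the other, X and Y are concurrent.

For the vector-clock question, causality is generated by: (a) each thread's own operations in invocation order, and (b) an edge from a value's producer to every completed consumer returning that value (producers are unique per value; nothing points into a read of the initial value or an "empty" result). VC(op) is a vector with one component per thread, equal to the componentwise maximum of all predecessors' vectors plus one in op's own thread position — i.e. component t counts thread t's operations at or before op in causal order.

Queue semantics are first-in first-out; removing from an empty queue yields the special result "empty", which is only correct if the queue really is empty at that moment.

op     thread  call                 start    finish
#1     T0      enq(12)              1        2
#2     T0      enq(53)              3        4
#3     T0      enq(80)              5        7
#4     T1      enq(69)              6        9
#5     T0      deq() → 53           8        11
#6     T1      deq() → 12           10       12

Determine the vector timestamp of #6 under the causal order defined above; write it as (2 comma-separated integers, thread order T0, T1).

invoked at 6, #4 has no predecessors; its own T1 bump gives (0, 1)
invoked at 1, #1 has no predecessors; its own T0 bump gives (1, 0)
#2 (invocation 3): componentwise max over VC(#1)=(1, 0), +1 at T0, giving (2, 0)
#6 (invocation 10): componentwise max over VC(#1)=(1, 0), VC(#4)=(0, 1), +1 at T1, giving (1, 2)
#3 (invocation 5): componentwise max over VC(#2)=(2, 0), +1 at T0, giving (3, 0)
#5 (invocation 8): componentwise max over VC(#2)=(2, 0), VC(#3)=(3, 0), +1 at T0, giving (4, 0)
target: VC(#6) = (1, 2)

(1, 2)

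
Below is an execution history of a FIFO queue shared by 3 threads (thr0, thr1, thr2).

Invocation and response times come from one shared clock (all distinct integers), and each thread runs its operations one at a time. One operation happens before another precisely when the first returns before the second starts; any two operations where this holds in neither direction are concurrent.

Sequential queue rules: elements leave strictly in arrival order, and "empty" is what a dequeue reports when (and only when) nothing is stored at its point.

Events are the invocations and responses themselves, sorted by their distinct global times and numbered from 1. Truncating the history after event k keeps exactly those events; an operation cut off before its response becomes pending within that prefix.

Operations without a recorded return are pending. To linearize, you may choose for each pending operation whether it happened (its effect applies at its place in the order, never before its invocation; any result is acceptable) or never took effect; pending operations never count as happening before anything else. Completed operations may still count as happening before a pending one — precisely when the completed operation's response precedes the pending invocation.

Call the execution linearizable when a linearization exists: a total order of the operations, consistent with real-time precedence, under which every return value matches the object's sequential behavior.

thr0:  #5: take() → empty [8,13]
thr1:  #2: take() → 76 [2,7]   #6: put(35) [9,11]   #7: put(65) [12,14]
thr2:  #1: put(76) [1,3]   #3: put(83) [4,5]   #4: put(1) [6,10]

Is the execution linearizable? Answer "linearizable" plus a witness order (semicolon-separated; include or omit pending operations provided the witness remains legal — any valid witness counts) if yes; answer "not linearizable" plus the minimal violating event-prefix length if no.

not linearizable — minimal violating prefix: 13 events

cut after 12 events: linearizable; cut after 13 events (#5 responds, time 13): not linearizable
20 orders of the 6 completed FIFO queue ops respect real time; none is legal
including or dropping the 1 pending operation (#7) in any combination fails
sample order #1, #2, #3, #4, #5, #6 (pending dropped) stalls at step 5 — #5 take() → empty has no legal effect
sample order #1, #2, #3, #4, #6, #5 (pending dropped) stalls at step 6 — #5 take() → empty has no legal effect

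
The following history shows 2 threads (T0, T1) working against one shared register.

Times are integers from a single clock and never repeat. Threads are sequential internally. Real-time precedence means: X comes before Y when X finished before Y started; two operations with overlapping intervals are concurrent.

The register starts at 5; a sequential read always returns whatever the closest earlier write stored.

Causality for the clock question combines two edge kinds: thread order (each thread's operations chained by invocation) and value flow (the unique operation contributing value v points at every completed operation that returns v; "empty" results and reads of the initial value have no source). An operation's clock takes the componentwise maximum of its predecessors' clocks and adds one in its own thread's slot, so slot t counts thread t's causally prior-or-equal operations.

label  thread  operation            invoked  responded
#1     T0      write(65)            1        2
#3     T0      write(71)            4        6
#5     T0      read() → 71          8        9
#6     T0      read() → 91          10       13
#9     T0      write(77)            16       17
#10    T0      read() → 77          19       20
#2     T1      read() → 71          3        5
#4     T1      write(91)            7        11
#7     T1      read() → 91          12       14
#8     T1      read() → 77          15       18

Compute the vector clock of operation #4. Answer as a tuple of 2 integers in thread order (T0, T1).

invoked at 1, #1 has no predecessors; its own T0 bump gives (1, 0)
#3, invoked 4, takes VC(#1)=(1, 0) under max, adds 1 for T0 → (2, 0)
#2, invoked 3, takes VC(#3)=(2, 0) under max, adds 1 for T1 → (2, 1)
#5, invoked 8, takes VC(#3)=(2, 0) under max, adds 1 for T0 → (3, 0)
#4, invoked 7, takes VC(#2)=(2, 1) under max, adds 1 for T1 → (2, 2)
#7, invoked 12, takes VC(#4)=(2, 2) under max, adds 1 for T1 → (2, 3)
#6, invoked 10, takes VC(#4)=(2, 2), VC(#5)=(3, 0) under max, adds 1 for T0 → (4, 2)
#9, invoked 16, takes VC(#6)=(4, 2) under max, adds 1 for T0 → (5, 2)
#10, invoked 19, takes VC(#9)=(5, 2) under max, adds 1 for T0 → (6, 2)
#8, invoked 15, takes VC(#7)=(2, 3), VC(#9)=(5, 2) under max, adds 1 for T1 → (5, 4)
target: VC(#4) = (2, 2)

(2, 2)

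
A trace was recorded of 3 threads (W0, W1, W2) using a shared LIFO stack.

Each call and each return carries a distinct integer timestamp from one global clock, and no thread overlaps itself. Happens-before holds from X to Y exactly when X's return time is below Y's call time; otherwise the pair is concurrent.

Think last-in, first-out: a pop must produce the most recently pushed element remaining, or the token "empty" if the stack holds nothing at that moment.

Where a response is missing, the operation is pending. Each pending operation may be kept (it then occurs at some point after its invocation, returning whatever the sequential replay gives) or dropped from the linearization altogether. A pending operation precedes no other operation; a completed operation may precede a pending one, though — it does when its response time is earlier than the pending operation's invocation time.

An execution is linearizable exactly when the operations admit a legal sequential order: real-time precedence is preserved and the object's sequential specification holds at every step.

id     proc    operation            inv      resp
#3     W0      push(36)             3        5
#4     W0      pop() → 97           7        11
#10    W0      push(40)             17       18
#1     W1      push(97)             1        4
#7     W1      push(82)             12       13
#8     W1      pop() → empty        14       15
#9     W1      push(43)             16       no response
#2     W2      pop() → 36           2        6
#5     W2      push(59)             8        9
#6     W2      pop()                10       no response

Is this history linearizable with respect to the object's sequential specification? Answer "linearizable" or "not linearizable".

prefix check: 1..14 passes, 1..15 fails once #8's time-15 response joins
12 orders of the 7 completed LIFO stack ops respect real time; none is legal
no completion choice of the 1 pending operation (#6) rescues it — every subset was tried
take #1, #2, #3, #4, #5, #7, #8 (pending dropped): step 2 already fails, because #2 pop() → 36 cannot occur there
take #1, #2, #3, #5, #4, #7, #8 (pending dropped): step 2 already fails, because #2 pop() → 36 cannot occur there

not linearizable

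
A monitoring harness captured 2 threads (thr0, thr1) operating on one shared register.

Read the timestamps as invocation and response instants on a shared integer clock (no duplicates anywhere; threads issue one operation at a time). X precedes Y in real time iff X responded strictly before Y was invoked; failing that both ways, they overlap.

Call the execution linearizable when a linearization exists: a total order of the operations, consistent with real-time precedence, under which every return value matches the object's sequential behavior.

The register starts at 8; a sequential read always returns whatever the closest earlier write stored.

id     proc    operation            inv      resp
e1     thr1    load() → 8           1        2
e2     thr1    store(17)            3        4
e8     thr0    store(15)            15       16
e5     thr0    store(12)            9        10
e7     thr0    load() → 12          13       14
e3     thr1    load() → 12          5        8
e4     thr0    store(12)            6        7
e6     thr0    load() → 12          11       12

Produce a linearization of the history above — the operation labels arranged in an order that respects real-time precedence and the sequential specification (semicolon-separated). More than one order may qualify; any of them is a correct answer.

e1; e2; e4; e3; e5; e6; e7; e8

after step 1 (e1 load() → 8): value 8
after step 2 (e2 store(17)): value 17
after step 3 (e4 store(12)): value 12
after step 4 (e3 load() → 12): value 12
after step 5 (e5 store(12)): value 12
after step 6 (e6 load() → 12): value 12
after step 7 (e7 load() → 12): value 12
after step 8 (e8 store(15)): value 15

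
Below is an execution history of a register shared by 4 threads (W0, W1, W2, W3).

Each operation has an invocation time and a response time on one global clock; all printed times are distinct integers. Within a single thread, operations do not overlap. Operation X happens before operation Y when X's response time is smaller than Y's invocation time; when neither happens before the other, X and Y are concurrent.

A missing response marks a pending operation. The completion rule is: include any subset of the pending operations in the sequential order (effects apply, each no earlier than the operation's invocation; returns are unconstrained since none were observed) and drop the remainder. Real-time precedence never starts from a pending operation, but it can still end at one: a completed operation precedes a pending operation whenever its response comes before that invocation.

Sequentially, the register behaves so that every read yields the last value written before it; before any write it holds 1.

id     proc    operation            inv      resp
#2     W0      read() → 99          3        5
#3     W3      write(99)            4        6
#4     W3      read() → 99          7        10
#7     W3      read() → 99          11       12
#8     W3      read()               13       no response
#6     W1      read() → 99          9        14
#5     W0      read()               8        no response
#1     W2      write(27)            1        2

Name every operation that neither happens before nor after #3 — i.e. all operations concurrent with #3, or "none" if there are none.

#2

concurrent with #3 ([4,6]): every op whose interval crosses 4..6
#1 [1,2]: before
#2 [3,5]: concurrent
#4 [7,10]: after
#5 [8,…): after
#6 [9,14]: after
#7 [11,12]: after
#8 [13,…): after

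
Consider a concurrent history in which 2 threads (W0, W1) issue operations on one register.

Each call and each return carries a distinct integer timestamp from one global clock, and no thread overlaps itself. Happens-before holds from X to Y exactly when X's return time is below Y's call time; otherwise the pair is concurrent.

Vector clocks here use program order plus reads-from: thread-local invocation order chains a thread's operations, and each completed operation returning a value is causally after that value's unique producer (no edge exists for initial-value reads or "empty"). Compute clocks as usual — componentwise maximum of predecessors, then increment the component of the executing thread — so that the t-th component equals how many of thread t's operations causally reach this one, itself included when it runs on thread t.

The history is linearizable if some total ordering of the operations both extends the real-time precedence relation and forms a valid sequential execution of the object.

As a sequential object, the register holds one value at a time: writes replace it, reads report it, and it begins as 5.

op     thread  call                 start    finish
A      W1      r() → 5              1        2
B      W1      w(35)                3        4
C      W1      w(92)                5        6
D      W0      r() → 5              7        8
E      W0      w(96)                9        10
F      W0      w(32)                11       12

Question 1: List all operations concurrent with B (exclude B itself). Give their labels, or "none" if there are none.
none

overlap test against B [3,4]: concurrent iff the interval meets 3..4
A [1,2]: before
C [5,6]: after
D [7,8]: after
E [9,10]: after
F [11,12]: after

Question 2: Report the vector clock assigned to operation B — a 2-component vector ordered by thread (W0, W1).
(0, 2)

root op A, invoked 1: fresh clock plus W1's own tick → (0, 1)
root op D, invoked 7: fresh clock plus W0's own tick → (1, 0)
invoked at 3, B merges VC(A)=(0, 1) and bumps W1's slot → (0, 2)
invoked at 9, E merges VC(D)=(1, 0) and bumps W0's slot → (2, 0)
invoked at 5, C merges VC(B)=(0, 2) and bumps W1's slot → (0, 3)
invoked at 11, F merges VC(E)=(2, 0) and bumps W0's slot → (3, 0)
target: VC(B) = (0, 2)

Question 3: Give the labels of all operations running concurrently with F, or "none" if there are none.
none

F spans [11,12]; an op avoiding the whole window 11..12 is ordered, any other is concurrent
A [1,2]: before
B [3,4]: before
C [5,6]: before
D [7,8]: before
E [9,10]: before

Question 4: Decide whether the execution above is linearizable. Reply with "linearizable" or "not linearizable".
not linearizable

the violation lands at event 8, D's response at time 8: events 1..7 linearize, events 1..8 do not
a single order respects real time; the 4 completed register operations fail replay along it
one such order, A, B, C, D, breaks at step 4 where D r() → 5 is illegal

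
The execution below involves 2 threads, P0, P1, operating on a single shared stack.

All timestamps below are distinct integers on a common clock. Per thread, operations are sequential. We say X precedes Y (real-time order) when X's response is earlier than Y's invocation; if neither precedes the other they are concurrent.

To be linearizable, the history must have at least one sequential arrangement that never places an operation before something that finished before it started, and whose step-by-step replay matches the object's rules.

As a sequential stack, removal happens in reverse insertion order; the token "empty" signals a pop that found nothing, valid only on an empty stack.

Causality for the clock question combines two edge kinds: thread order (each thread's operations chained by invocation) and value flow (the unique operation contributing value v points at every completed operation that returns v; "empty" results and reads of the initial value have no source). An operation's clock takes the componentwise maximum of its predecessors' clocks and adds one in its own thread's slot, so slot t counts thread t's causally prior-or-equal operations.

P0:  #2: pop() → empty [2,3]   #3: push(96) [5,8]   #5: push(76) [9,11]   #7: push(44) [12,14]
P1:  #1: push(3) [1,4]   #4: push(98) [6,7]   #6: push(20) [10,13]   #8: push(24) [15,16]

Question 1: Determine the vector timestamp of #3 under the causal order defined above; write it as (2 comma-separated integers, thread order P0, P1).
Answer: (2, 0)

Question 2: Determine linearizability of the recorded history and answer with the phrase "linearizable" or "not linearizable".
linearizable

a witness: #2, #1, #3, #4, #5, #6, #7, #8
step 1: #2 pop() → empty — stack <>
step 2: #1 push(3) — stack <3>
step 3: #3 push(96) — stack <3,96>
step 4: #4 push(98) — stack <3,96,98>
step 5: #5 push(76) — stack <3,96,98,76>
step 6: #6 push(20) — stack <3,96,98,76,20>
step 7: #7 push(44) — stack <3,96,98,76,20,44>
step 8: #8 push(24) — stack <3,96,98,76,20,44,24>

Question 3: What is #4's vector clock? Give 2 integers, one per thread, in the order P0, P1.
Answer: (0, 2)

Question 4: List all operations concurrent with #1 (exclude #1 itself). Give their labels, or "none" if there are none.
Answer: #2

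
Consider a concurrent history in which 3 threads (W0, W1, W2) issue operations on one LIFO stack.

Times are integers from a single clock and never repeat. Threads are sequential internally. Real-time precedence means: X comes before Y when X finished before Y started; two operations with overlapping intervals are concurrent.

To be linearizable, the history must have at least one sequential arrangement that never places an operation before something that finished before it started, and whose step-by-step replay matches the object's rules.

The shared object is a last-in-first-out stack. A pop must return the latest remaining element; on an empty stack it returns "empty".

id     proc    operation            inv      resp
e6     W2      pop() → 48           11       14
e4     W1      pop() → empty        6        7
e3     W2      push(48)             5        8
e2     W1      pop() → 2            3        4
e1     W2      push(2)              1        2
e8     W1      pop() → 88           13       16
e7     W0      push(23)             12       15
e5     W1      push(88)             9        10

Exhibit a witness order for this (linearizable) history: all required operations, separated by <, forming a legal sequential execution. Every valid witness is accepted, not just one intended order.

e1 < e2 < e4 < e3 < e5 < e8 < e6 < e7

after step 1 (e1 push(2)): stack <2>
after step 2 (e2 pop() → 2): stack <>
after step 3 (e4 pop() → empty): stack <>
after step 4 (e3 push(48)): stack <48>
after step 5 (e5 push(88)): stack <48,88>
after step 6 (e8 pop() → 88): stack <48>
after step 7 (e6 pop() → 48): stack <>
after step 8 (e7 push(23)): stack <23>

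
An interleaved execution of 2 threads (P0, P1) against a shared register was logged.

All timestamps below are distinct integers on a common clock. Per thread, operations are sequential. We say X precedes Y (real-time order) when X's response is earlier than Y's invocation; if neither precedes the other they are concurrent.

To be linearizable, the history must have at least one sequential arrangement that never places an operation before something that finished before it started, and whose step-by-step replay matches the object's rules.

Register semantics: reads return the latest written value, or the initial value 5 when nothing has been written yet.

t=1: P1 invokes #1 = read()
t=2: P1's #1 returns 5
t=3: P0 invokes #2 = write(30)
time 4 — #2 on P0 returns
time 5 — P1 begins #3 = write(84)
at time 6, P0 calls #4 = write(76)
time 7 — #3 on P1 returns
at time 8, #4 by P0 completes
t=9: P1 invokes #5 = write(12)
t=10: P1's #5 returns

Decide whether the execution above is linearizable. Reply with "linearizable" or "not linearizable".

one valid linearization: #1, #2, #3, #4, #5
step 1: #1 read() → 5 — value 5
step 2: #2 write(30) — value 30
step 3: #3 write(84) — value 84
step 4: #4 write(76) — value 76
step 5: #5 write(12) — value 12

linearizable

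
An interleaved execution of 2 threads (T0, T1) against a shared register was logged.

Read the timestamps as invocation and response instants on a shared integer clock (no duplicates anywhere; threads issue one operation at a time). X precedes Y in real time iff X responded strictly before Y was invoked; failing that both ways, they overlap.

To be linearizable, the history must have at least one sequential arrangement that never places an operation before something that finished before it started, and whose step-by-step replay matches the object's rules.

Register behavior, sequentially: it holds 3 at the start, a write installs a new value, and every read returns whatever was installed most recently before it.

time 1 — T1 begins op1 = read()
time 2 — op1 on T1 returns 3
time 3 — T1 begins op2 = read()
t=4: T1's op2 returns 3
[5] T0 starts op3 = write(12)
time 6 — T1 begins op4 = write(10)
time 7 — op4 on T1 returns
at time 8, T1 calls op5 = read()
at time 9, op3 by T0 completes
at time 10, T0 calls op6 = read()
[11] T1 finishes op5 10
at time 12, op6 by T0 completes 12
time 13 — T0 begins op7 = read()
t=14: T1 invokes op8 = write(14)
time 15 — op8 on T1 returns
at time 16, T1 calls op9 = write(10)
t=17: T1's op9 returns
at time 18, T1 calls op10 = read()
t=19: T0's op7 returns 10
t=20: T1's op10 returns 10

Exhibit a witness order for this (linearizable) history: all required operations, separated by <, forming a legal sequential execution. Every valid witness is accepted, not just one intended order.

op1 < op2 < op4 < op5 < op3 < op6 < op8 < op9 < op7 < op10

after step 1 (op1 read() → 3): value 3
after step 2 (op2 read() → 3): value 3
after step 3 (op4 write(10)): value 10
after step 4 (op5 read() → 10): value 10
after step 5 (op3 write(12)): value 12
after step 6 (op6 read() → 12): value 12
after step 7 (op8 write(14)): value 14
after step 8 (op9 write(10)): value 10
after step 9 (op7 read() → 10): value 10
after step 10 (op10 read() → 10): value 10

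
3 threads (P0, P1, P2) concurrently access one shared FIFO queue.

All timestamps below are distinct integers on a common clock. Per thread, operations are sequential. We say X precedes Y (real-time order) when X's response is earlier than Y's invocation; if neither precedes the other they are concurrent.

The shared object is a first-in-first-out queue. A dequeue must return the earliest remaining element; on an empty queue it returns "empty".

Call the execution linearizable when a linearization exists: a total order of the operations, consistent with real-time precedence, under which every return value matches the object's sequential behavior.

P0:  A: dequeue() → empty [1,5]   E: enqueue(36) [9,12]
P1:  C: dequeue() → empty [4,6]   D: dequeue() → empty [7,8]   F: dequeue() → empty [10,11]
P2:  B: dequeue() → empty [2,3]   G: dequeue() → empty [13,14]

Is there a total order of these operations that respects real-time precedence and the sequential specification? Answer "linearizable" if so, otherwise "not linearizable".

events 1..13 are fine; event 14 — the response of G at time 14 — makes the prefix non-linearizable
all 6 real-time-respecting orders fail — 7 completed FIFO queue operations, no legal replay
one such order, A, B, C, D, E, F, G, breaks at step 6 where F dequeue() → empty is illegal
one such order, A, B, C, D, F, E, G, breaks at step 7 where G dequeue() → empty is illegal

not linearizable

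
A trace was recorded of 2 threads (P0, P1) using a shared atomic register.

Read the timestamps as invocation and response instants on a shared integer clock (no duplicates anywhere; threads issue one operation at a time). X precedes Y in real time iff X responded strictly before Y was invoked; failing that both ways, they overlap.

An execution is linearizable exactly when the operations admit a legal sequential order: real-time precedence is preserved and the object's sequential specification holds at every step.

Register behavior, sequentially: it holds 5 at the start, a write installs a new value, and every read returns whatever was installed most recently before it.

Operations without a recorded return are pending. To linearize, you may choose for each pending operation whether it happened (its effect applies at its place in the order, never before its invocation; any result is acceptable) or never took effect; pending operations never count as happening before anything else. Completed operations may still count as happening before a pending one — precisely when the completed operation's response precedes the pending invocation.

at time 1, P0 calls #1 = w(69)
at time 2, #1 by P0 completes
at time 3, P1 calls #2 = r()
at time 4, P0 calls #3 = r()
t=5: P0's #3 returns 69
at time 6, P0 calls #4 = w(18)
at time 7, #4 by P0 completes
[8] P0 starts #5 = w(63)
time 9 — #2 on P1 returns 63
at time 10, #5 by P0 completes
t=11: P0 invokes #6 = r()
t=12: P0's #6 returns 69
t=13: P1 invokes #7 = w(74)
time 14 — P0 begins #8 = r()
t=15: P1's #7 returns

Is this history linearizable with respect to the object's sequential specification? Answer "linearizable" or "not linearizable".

through event 11 a valid linearization exists; event 12 (#6 responding at time 12) ends that
4 orders of the 6 completed atomic register ops respect real time; none is legal
one such order, #1, #2, #3, #4, #5, #6, breaks at step 2 where #2 r() → 63 is illegal
one such order, #1, #3, #2, #4, #5, #6, breaks at step 3 where #2 r() → 63 is illegal

not linearizable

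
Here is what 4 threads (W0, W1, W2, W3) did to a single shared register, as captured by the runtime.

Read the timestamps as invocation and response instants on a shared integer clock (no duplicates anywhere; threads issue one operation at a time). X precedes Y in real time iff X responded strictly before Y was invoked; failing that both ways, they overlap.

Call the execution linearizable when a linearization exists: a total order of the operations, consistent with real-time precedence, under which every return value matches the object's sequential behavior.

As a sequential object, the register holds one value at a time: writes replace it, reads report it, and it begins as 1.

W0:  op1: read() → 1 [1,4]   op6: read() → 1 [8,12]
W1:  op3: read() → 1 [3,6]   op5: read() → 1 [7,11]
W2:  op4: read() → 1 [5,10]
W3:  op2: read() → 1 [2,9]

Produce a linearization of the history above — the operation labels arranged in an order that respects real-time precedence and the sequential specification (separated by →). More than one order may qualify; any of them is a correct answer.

op1 → op2 → op3 → op4 → op5 → op6

after step 1 (op1 read() → 1): value 1
after step 2 (op2 read() → 1): value 1
after step 3 (op3 read() → 1): value 1
after step 4 (op4 read() → 1): value 1
after step 5 (op5 read() → 1): value 1
after step 6 (op6 read() → 1): value 1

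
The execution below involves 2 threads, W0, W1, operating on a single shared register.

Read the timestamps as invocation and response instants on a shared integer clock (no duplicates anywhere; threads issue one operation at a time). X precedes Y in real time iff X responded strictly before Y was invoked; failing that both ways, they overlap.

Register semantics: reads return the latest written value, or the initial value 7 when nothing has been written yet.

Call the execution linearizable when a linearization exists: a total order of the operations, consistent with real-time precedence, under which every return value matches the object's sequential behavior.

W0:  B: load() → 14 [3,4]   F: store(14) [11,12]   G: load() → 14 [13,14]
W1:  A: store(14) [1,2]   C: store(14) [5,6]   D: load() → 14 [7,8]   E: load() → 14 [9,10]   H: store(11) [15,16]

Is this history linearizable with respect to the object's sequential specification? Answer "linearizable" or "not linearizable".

one valid linearization: A, B, C, D, E, F, G, H
1. A store(14), leaving value 14
2. B load() → 14, leaving value 14
3. C store(14), leaving value 14
4. D load() → 14, leaving value 14
5. E load() → 14, leaving value 14
6. F store(14), leaving value 14
7. G load() → 14, leaving value 14
8. H store(11), leaving value 11

linearizable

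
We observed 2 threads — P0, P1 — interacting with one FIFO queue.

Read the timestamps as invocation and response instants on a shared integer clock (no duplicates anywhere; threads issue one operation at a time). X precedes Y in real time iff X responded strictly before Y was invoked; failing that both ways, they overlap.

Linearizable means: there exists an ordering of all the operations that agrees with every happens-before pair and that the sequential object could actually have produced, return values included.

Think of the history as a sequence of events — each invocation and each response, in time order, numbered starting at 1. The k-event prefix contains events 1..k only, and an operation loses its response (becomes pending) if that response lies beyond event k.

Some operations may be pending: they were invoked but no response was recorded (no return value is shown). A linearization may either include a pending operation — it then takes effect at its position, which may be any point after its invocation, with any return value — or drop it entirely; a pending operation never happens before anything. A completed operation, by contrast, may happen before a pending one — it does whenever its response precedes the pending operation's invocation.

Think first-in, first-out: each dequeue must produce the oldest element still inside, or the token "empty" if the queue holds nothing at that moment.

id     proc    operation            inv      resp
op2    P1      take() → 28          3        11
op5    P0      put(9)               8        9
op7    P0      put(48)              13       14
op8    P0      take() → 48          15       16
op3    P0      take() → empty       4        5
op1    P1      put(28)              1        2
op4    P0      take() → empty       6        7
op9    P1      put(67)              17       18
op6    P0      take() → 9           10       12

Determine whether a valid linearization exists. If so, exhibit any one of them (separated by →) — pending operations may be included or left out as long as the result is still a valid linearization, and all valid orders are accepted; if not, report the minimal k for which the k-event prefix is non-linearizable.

step 1: op1 put(28) — queue <28>
step 2: op2 take() → 28 — queue <>
step 3: op3 take() → empty — queue <>
step 4: op4 take() → empty — queue <>
step 5: op5 put(9) — queue <9>
step 6: op6 take() → 9 — queue <>
step 7: op7 put(48) — queue <48>
step 8: op8 take() → 48 — queue <>
step 9: op9 put(67) — queue <67>

linearizable — witness: op1 → op2 → op3 → op4 → op5 → op6 → op7 → op8 → op9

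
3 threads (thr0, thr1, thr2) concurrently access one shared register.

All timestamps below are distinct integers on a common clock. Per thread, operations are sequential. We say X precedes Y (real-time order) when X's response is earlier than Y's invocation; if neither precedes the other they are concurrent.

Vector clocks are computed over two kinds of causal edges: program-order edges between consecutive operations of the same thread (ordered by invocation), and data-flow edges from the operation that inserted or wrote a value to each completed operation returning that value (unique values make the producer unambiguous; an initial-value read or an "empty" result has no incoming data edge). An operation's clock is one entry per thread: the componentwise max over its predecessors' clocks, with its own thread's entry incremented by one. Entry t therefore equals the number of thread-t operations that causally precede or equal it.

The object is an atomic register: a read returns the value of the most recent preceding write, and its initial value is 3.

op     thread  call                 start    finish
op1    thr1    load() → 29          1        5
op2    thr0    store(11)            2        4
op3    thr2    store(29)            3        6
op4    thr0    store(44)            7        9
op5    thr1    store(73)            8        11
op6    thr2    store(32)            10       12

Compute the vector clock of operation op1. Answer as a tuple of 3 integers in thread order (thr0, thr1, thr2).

root op op3, invoked 3: fresh clock plus thr2's own tick → (0, 0, 1)
root op op2, invoked 2: fresh clock plus thr0's own tick → (1, 0, 0)
op6 (invocation 10): componentwise max over VC(op3)=(0, 0, 1), +1 at thr2, giving (0, 0, 2)
op1 (invocation 1): componentwise max over VC(op3)=(0, 0, 1), +1 at thr1, giving (0, 1, 1)
op4 (invocation 7): componentwise max over VC(op2)=(1, 0, 0), +1 at thr0, giving (2, 0, 0)
op5 (invocation 8): componentwise max over VC(op1)=(0, 1, 1), +1 at thr1, giving (0, 2, 1)
target: VC(op1) = (0, 1, 1)

(0, 1, 1)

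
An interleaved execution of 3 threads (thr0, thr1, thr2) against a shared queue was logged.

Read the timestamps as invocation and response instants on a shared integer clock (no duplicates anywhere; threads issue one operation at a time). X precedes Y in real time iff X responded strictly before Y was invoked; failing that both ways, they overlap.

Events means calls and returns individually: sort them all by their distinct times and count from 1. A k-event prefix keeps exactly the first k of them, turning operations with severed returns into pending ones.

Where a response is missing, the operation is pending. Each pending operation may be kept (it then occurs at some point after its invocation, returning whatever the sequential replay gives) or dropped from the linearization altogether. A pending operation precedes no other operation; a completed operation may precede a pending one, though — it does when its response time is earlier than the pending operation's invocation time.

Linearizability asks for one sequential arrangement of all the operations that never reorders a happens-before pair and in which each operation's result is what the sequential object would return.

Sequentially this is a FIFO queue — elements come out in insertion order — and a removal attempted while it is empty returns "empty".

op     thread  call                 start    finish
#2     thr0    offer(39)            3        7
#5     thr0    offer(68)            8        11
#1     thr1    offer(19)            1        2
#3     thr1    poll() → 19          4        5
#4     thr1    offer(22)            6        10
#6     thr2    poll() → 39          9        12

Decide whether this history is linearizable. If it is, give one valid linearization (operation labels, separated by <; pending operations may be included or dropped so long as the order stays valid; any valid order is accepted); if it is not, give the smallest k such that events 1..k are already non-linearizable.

linearizable — witness: #1 < #2 < #3 < #4 < #5 < #6

step 1: #1 offer(19) — queue <19>
step 2: #2 offer(39) — queue <19,39>
step 3: #3 poll() → 19 — queue <39>
step 4: #4 offer(22) — queue <39,22>
step 5: #5 offer(68) — queue <39,22,68>
step 6: #6 poll() → 39 — queue <22,68>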